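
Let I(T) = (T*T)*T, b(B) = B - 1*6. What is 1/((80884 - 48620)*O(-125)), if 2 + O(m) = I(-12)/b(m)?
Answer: 131/47299024 ≈ 2.7696e-6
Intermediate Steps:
b(B) = -6 + B (b(B) = B - 6 = -6 + B)
I(T) = T**3 (I(T) = T**2*T = T**3)
O(m) = -2 - 1728/(-6 + m) (O(m) = -2 + (-12)**3/(-6 + m) = -2 - 1728/(-6 + m))
1/((80884 - 48620)*O(-125)) = 1/((80884 - 48620)*((2*(-858 - 1*(-125))/(-6 - 125)))) = 1/(32264*((2*(-858 + 125)/(-131)))) = 1/(32264*((2*(-1/131)*(-733)))) = 1/(32264*(1466/131)) = (1/32264)*(131/1466) = 131/47299024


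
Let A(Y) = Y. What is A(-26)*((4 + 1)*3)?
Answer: -390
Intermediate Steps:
A(-26)*((4 + 1)*3) = -26*(4 + 1)*3 = -130*3 = -26*15 = -390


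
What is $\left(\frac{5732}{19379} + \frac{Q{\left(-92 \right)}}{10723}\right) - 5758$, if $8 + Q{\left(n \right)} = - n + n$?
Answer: $- \frac{1196456946682}{207801017} \approx -5757.7$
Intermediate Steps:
$Q{\left(n \right)} = -8$ ($Q{\left(n \right)} = -8 + \left(- n + n\right) = -8 + 0 = -8$)
$\left(\frac{5732}{19379} + \frac{Q{\left(-92 \right)}}{10723}\right) - 5758 = \left(\frac{5732}{19379} - \frac{8}{10723}\right) - 5758 = \frac{61309204}{207801017} - 5758 = - \frac{1196456946682}{207801017}$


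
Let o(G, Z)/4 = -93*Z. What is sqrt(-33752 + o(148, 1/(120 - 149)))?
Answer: 2*I*sqrt(7093661)/29 ≈ 183.68*I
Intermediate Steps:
o(G, Z) = -372*Z (o(G, Z) = 4*(-93*Z) = -372*Z)
sqrt(-33752 + o(148, 1/(120 - 149))) = sqrt(-33752 - 372/(120 - 149)) = sqrt(-33752 - 372/(-29)) = sqrt(-33752 - 372*(-1/29)) = sqrt(-33752 + 372/29) = sqrt(-978436/29) = 2*I*sqrt(7093661)/29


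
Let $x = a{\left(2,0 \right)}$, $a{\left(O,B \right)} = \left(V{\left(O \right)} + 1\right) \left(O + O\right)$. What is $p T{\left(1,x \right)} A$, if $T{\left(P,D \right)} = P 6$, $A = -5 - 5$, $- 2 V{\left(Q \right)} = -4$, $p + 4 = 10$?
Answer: $-360$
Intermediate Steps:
$p = 6$ ($p = -4 + 10 = 6$)
$V{\left(Q \right)} = 2$ ($V{\left(Q \right)} = \left(- \frac{1}{2}\right) \left(-4\right) = 2$)
$a{\left(O,B \right)} = 6 O$ ($a{\left(O,B \right)} = \left(2 + 1\right) \left(O + O\right) = 3 \cdot 2 O = 6 O$)
$x = 12$ ($x = 6 \cdot 2 = 12$)
$A = -10$ ($A = -5 - 5 = -10$)
$T{\left(P,D \right)} = 6 P$
$p T{\left(1,x \right)} A = 6 \cdot 6 \cdot 1 \left(-10\right) = 6 \cdot 6 \left(-10\right) = 36 \left(-10\right) = -360$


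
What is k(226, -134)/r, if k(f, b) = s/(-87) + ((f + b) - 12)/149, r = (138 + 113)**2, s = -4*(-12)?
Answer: -64/272227321 ≈ -2.3510e-7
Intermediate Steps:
s = 48
r = 63001 (r = 251**2 = 63001)
k(f, b) = -2732/4321 + b/149 + f/149 (k(f, b) = 48/(-87) + ((f + b) - 12)/149 = 48*(-1/87) + ((b + f) - 12)*(1/149) = -16/29 + (-12 + b + f)*(1/149) = -16/29 + (-12/149 + b/149 + f/149) = -2732/4321 + b/149 + f/149)
k(226, -134)/r = (-2732/4321 + (1/149)*(-134) + (1/149)*226)/63001 = (-2732/4321 - 134/149 + 226/149)*(1/63001) = -64/4321*1/63001 = -64/272227321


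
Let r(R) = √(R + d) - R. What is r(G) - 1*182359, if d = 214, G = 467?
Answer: -182826 + √681 ≈ -1.8280e+5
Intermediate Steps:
r(R) = √(214 + R) - R (r(R) = √(R + 214) - R = √(214 + R) - R)
r(G) - 1*182359 = (√(214 + 467) - 1*467) - 1*182359 = (√681 - 467) - 182359 = (-467 + √681) - 182359 = -182826 + √681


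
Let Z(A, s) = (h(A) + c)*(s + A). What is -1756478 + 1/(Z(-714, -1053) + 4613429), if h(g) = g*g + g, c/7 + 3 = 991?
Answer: -1593397865079687/907155037 ≈ -1.7565e+6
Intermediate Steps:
c = 6916 (c = -21 + 7*991 = -21 + 6937 = 6916)
h(g) = g + g² (h(g) = g² + g = g + g²)
Z(A, s) = (6916 + A*(1 + A))*(A + s) (Z(A, s) = (A*(1 + A) + 6916)*(s + A) = (6916 + A*(1 + A))*(A + s))
-1756478 + 1/(Z(-714, -1053) + 4613429) = -1756478 + 1/((6916*(-714) + 6916*(-1053) + (-714)²*(1 - 714) - 714*(-1053)*(1 - 714)) + 4613429) = -1756478 + 1/((-4938024 - 7282548 + 509796*(-713) - 714*(-1053)*(-713)) + 4613429) = -1756478 + 1/((-4938024 - 7282548 - 363484548 - 536063346) + 4613429) = -1756478 + 1/(-911768466 + 4613429) = -1756478 + 1/(-907155037) = -1756478 - 1/907155037 = -1593397865079687/907155037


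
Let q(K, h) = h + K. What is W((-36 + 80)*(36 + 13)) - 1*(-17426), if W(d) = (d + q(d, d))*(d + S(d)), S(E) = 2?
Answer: 13975370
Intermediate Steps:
q(K, h) = K + h
W(d) = 3*d*(2 + d) (W(d) = (d + (d + d))*(d + 2) = (d + 2*d)*(2 + d) = (3*d)*(2 + d) = 3*d*(2 + d))
W((-36 + 80)*(36 + 13)) - 1*(-17426) = 3*((-36 + 80)*(36 + 13))*(2 + (-36 + 80)*(36 + 13)) - 1*(-17426) = 3*(44*49)*(2 + 44*49) + 17426 = 3*2156*(2 + 2156) + 17426 = 3*2156*2158 + 17426 = 13957944 + 17426 = 13975370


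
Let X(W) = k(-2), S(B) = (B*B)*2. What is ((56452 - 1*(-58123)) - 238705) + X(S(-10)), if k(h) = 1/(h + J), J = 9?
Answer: -868909/7 ≈ -1.2413e+5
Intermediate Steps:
S(B) = 2*B² (S(B) = B²*2 = 2*B²)
k(h) = 1/(9 + h) (k(h) = 1/(h + 9) = 1/(9 + h))
X(W) = ⅐ (X(W) = 1/(9 - 2) = 1/7 = ⅐)
((56452 - 1*(-58123)) - 238705) + X(S(-10)) = ((56452 - 1*(-58123)) - 238705) + ⅐ = ((56452 + 58123) - 238705) + ⅐ = (114575 - 238705) + ⅐ = -124130 + ⅐ = -868909/7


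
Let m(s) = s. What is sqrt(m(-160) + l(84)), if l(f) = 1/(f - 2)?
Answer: I*sqrt(1075758)/82 ≈ 12.649*I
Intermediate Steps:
l(f) = 1/(-2 + f)
sqrt(m(-160) + l(84)) = sqrt(-160 + 1/(-2 + 84)) = sqrt(-160 + 1/82) = sqrt(-13119/82) = I*sqrt(1075758)/82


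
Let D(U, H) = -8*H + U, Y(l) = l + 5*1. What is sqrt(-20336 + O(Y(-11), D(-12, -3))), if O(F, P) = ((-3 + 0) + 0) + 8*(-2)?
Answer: I*sqrt(20355) ≈ 142.67*I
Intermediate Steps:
Y(l) = 5 + l (Y(l) = l + 5 = 5 + l)
D(U, H) = U - 8*H
O(F, P) = -19 (O(F, P) = (-3 + 0) - 16 = -3 - 16 = -19)
sqrt(-20336 + O(Y(-11), D(-12, -3))) = sqrt(-20336 - 19) = sqrt(-20355) = I*sqrt(20355)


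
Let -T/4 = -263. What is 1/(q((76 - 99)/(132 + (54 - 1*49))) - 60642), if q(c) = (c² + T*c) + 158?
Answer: -18769/1138538519 ≈ -1.6485e-5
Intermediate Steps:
T = 1052 (T = -4*(-263) = 1052)
q(c) = 158 + c² + 1052*c (q(c) = (c² + 1052*c) + 158 = 158 + c² + 1052*c)
1/(q((76 - 99)/(132 + (54 - 1*49))) - 60642) = 1/((158 + ((76 - 99)/(132 + (54 - 1*49)))² + 1052*((76 - 99)/(132 + (54 - 1*49)))) - 60642) = 1/((158 + (-23/(132 + (54 - 49)))² + 1052*(-23/(132 + (54 - 49)))) - 60642) = 1/((158 + (-23/(132 + 5))² + 1052*(-23/(132 + 5))) - 60642) = 1/((158 + (-23/137)² + 1052*(-23/137)) - 60642) = 1/((158 + 529/18769 - 24196/137) - 60642) = 1/(-348821/18769 - 60642) = 1/(-1138538519/18769) = -18769/1138538519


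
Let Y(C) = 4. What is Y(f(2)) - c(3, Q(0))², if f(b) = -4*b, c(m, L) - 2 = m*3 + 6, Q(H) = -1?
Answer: -285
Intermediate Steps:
c(m, L) = 8 + 3*m (c(m, L) = 2 + (m*3 + 6) = 2 + (3*m + 6) = 2 + (6 + 3*m) = 8 + 3*m)
Y(f(2)) - c(3, Q(0))² = 4 - (8 + 3*3)² = 4 - (8 + 9)² = 4 - 1*17² = 4 - 1*289 = 4 - 289 = -285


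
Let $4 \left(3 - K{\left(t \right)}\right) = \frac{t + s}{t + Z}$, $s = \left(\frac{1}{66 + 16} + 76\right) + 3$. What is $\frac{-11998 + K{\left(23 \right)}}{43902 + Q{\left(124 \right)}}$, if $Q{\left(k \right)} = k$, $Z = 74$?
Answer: $- \frac{381641285}{1400731216} \approx -0.27246$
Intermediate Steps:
$s = \frac{6479}{82}$ ($s = \left(\frac{1}{82} + 76\right) + 3 = \frac{6233}{82} + 3 = \frac{6479}{82} \approx 79.012$)
$K{\left(t \right)} = 3 - \frac{\frac{6479}{82} + t}{4 \left(74 + t\right)}$ ($K{\left(t \right)} = 3 - \frac{\left(t + \frac{6479}{82}\right) \frac{1}{t + 74}}{4} = 3 - \frac{\left(\frac{6479}{82} + t\right) \frac{1}{74 + t}}{4} = 3 - \frac{\frac{1}{74 + t} \left(\frac{6479}{82} + t\right)}{4} = 3 - \frac{\frac{6479}{82} + t}{4 \left(74 + t\right)}$)
$\frac{-11998 + K{\left(23 \right)}}{43902 + Q{\left(124 \right)}} = \frac{-11998 + \frac{66337 + 902 \cdot 23}{328 \left(74 + 23\right)}}{43902 + 124} = \frac{-11998 + \frac{66337 + 20746}{328 \cdot 97}}{44026} = \left(-11998 + \frac{1}{328} \cdot \frac{1}{97} \cdot 87083\right) \frac{1}{44026} = \left(-11998 + \frac{87083}{31816}\right) \frac{1}{44026} = \left(- \frac{381641285}{31816}\right) \frac{1}{44026} = - \frac{381641285}{1400731216}$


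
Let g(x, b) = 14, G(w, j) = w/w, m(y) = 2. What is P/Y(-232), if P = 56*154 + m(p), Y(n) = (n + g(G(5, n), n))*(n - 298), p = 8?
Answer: 4313/57770 ≈ 0.074658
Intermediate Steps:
G(w, j) = 1
Y(n) = (-298 + n)*(14 + n) (Y(n) = (n + 14)*(n - 298) = (14 + n)*(-298 + n) = (-298 + n)*(14 + n))
P = 8626 (P = 56*154 + 2 = 8624 + 2 = 8626)
P/Y(-232) = 8626/(-4172 + (-232)² - 284*(-232)) = 8626/(-4172 + 53824 + 65888) = 8626/115540 = 8626*(1/115540) = 4313/57770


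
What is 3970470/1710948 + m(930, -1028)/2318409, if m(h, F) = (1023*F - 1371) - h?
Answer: 2687700905/1440333058 ≈ 1.8660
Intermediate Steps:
m(h, F) = -1371 - h + 1023*F (m(h, F) = (-1371 + 1023*F) - h = -1371 - h + 1023*F)
3970470/1710948 + m(930, -1028)/2318409 = 3970470/1710948 + (-1371 - 1*930 + 1023*(-1028))/2318409 = 3970470*(1/1710948) + (-1371 - 930 - 1051644)*(1/2318409) = 661745/285158 - 1053945*1/2318409 = 661745/285158 - 39035/85867 = 2687700905/1440333058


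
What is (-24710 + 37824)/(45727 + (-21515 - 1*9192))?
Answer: 6557/7510 ≈ 0.87310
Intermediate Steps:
(-24710 + 37824)/(45727 + (-21515 - 1*9192)) = 13114/(45727 + (-21515 - 9192)) = 13114/(45727 - 30707) = 13114/15020 = 13114*(1/15020) = 6557/7510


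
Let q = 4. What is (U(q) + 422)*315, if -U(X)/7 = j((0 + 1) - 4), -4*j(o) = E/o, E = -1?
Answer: 532455/4 ≈ 1.3311e+5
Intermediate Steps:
j(o) = 1/(4*o) (j(o) = -(-1)/(4*o) = 1/(4*o))
U(X) = 7/12 (U(X) = -7/(4*((0 + 1) - 4)) = -7/(4*(1 - 4)) = -7/(4*(-3)) = -7*(-1)/(4*3) = -7*(-1/12) = 7/12)
(U(q) + 422)*315 = (7/12 + 422)*315 = (5071/12)*315 = 532455/4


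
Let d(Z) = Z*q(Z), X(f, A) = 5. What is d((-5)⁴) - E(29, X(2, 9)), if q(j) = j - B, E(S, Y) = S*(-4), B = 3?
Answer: 388866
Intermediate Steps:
E(S, Y) = -4*S
q(j) = -3 + j (q(j) = j - 1*3 = j - 3 = -3 + j)
d(Z) = Z*(-3 + Z)
d((-5)⁴) - E(29, X(2, 9)) = (-5)⁴*(-3 + (-5)⁴) - (-4)*29 = 625*(-3 + 625) - 1*(-116) = 625*622 + 116 = 388750 + 116 = 388866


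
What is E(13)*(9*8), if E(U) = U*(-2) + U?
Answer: -936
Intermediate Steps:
E(U) = -U (E(U) = -2*U + U = -U)
E(13)*(9*8) = (-1*13)*(9*8) = -13*72 = -936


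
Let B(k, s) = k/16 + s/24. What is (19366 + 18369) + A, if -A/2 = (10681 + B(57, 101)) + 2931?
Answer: 251891/24 ≈ 10495.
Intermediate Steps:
B(k, s) = k/16 + s/24 (B(k, s) = k*(1/16) + s*(1/24) = k/16 + s/24)
A = -653749/24 (A = -2*((10681 + ((1/16)*57 + (1/24)*101)) + 2931) = -2*((10681 + (57/16 + 101/24)) + 2931) = -2*((10681 + 373/48) + 2931) = -2*(513061/48 + 2931) = -2*653749/48 = -653749/24 ≈ -27240.)
(19366 + 18369) + A = (19366 + 18369) - 653749/24 = 37735 - 653749/24 = 251891/24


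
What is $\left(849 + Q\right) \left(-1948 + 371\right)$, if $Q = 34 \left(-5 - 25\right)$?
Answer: $269667$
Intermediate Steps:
$Q = -1020$ ($Q = 34 \left(-30\right) = -1020$)
$\left(849 + Q\right) \left(-1948 + 371\right) = \left(849 - 1020\right) \left(-1948 + 371\right) = \left(-171\right) \left(-1577\right) = 269667$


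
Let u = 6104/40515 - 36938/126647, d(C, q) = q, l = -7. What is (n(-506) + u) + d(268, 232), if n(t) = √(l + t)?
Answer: 1189692453778/5131103205 + 3*I*√57 ≈ 231.86 + 22.65*I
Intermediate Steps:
n(t) = √(-7 + t)
u = -723489782/5131103205 (u = 6104*(1/40515) - 36938*1/126647 = 6104/40515 - 36938/126647 = -723489782/5131103205 ≈ -0.14100)
(n(-506) + u) + d(268, 232) = (√(-7 - 506) - 723489782/5131103205) + 232 = (√(-513) - 723489782/5131103205) + 232 = (3*I*√57 - 723489782/5131103205) + 232 = (-723489782/5131103205 + 3*I*√57) + 232 = 1189692453778/5131103205 + 3*I*√57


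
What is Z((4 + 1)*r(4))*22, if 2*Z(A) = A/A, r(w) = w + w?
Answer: 11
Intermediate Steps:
r(w) = 2*w
Z(A) = 1/2 (Z(A) = (A/A)/2 = (1/2)*1 = 1/2)
Z((4 + 1)*r(4))*22 = (1/2)*22 = 11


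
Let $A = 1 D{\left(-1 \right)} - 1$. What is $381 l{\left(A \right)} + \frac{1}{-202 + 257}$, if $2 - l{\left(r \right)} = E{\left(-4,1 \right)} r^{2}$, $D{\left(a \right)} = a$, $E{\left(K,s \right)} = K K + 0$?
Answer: $- \frac{1299209}{55} \approx -23622.0$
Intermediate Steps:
$E{\left(K,s \right)} = K^{2}$ ($E{\left(K,s \right)} = K^{2} + 0 = K^{2}$)
$A = -2$ ($A = 1 \left(-1\right) - 1 = -1 - 1 = -2$)
$l{\left(r \right)} = 2 - 16 r^{2}$ ($l{\left(r \right)} = 2 - \left(-4\right)^{2} r^{2} = 2 - 16 r^{2}$)
$381 l{\left(A \right)} + \frac{1}{-202 + 257} = 381 \left(2 - 16 \left(-2\right)^{2}\right) + \frac{1}{-202 + 257} = 381 \left(2 - 64\right) + \frac{1}{55} = 381 \left(-62\right) + \frac{1}{55} = -23622 + \frac{1}{55} = - \frac{1299209}{55}$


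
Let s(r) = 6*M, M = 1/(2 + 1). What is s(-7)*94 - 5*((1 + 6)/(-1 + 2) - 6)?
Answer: 183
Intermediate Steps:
M = 1/3 ≈ 0.33333
s(r) = 2 (s(r) = 6*(1/3) = 2)
s(-7)*94 - 5*((1 + 6)/(-1 + 2) - 6) = 2*94 - 5*((1 + 6)/(-1 + 2) - 6) = 188 - 5*(7/1 - 6) = 188 - 5*(7*1 - 6) = 188 - 5*(7 - 6) = 188 - 5*1 = 188 - 5 = 183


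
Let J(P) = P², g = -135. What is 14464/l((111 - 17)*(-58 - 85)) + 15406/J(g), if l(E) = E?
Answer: -28259474/122490225 ≈ -0.23071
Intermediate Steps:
14464/l((111 - 17)*(-58 - 85)) + 15406/J(g) = 14464/(((111 - 17)*(-58 - 85))) + 15406/((-135)²) = 14464/((94*(-143))) + 15406/18225 = 14464/(-13442) + 15406*(1/18225) = 14464*(-1/13442) + 15406/18225 = -7232/6721 + 15406/18225 = -28259474/122490225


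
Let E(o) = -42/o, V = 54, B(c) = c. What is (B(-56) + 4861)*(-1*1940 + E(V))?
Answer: -83928935/9 ≈ -9.3254e+6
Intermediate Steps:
(B(-56) + 4861)*(-1*1940 + E(V)) = (-56 + 4861)*(-1*1940 - 42/54) = 4805*(-1940 - 42*1/54) = 4805*(-1940 - 7/9) = 4805*(-17467/9) = -83928935/9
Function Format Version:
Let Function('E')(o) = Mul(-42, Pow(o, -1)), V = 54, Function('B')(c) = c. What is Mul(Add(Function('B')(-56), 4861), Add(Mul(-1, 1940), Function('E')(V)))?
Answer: Rational(-83928935, 9) ≈ -9.3254e+6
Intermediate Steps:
Mul(Add(Function('B')(-56), 4861), Add(Mul(-1, 1940), Function('E')(V))) = Mul(Add(-56, 4861), Add(Mul(-1, 1940), Mul(-42, Pow(54, -1)))) = Mul(4805, Add(-1940, Mul(-42, Rational(1, 54)))) = Mul(4805, Add(-1940, Rational(-7, 9))) = Mul(4805, Rational(-17467, 9)) = Rational(-83928935, 9)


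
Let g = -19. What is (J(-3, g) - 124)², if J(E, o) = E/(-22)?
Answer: 7425625/484 ≈ 15342.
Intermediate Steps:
J(E, o) = -E/22 (J(E, o) = E*(-1/22) = -E/22)
(J(-3, g) - 124)² = (-1/22*(-3) - 124)² = (3/22 - 124)² = (-2725/22)² = 7425625/484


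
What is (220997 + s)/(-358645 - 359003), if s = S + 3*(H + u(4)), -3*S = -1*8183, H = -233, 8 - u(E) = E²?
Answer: -669005/2152944 ≈ -0.31074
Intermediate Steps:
u(E) = 8 - E²
S = 8183/3 (S = -(-1)*8183/3 = -⅓*(-8183) = 8183/3 ≈ 2727.7)
s = 6014/3 (s = 8183/3 + 3*(-233 + (8 - 1*4²)) = 8183/3 + 3*(-233 + (8 - 1*16)) = 8183/3 + 3*(-233 + (8 - 16)) = 8183/3 + 3*(-233 - 8) = 8183/3 + 3*(-241) = 8183/3 - 723 = 6014/3 ≈ 2004.7)
(220997 + s)/(-358645 - 359003) = (220997 + 6014/3)/(-358645 - 359003) = (669005/3)/(-717648) = (669005/3)*(-1/717648) = -669005/2152944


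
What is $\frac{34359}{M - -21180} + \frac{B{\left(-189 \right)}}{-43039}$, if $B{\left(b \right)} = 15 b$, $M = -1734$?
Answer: $\frac{511302137}{278978798} \approx 1.8328$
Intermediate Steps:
$\frac{34359}{M - -21180} + \frac{B{\left(-189 \right)}}{-43039} = \frac{34359}{-1734 - -21180} + \frac{15 \left(-189\right)}{-43039} = \frac{34359}{-1734 + 21180} - - \frac{2835}{43039} = \frac{34359}{19446} + \frac{2835}{43039} = 34359 \cdot \frac{1}{19446} + \frac{2835}{43039} = \frac{11453}{6482} + \frac{2835}{43039} = \frac{511302137}{278978798}$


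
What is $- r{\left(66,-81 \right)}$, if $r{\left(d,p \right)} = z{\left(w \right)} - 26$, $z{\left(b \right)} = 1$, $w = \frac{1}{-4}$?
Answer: $25$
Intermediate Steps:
$w = - \frac{1}{4} \approx -0.25$
$r{\left(d,p \right)} = -25$ ($r{\left(d,p \right)} = 1 - 26 = -25$)
$- r{\left(66,-81 \right)} = \left(-1\right) \left(-25\right) = 25$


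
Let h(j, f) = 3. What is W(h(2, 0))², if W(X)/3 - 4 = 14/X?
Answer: 676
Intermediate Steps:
W(X) = 12 + 42/X (W(X) = 12 + 3*(14/X) = 12 + 42/X)
W(h(2, 0))² = (12 + 42/3)² = (12 + 42*(⅓))² = (12 + 14)² = 26² = 676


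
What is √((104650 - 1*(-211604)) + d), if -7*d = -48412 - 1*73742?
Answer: 6*√454209/7 ≈ 577.67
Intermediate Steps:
d = 122154/7 (d = -(-48412 - 1*73742)/7 = -(-48412 - 73742)/7 = -⅐*(-122154) = 122154/7 ≈ 17451.)
√((104650 - 1*(-211604)) + d) = √((104650 - 1*(-211604)) + 122154/7) = √((104650 + 211604) + 122154/7) = √(316254 + 122154/7) = √(2335932/7) = 6*√454209/7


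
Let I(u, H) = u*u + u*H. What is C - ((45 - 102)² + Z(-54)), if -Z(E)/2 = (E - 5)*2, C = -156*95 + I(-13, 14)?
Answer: -18318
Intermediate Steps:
I(u, H) = u² + H*u
C = -14833 (C = -156*95 - 13*(14 - 13) = -14820 - 13*1 = -14820 - 13 = -14833)
Z(E) = 20 - 4*E (Z(E) = -2*(E - 5)*2 = -2*(-5 + E)*2 = -2*(-10 + 2*E) = 20 - 4*E)
C - ((45 - 102)² + Z(-54)) = -14833 - ((45 - 102)² + (20 - 4*(-54))) = -14833 - ((-57)² + (20 + 216)) = -14833 - (3249 + 236) = -14833 - 1*3485 = -14833 - 3485 = -18318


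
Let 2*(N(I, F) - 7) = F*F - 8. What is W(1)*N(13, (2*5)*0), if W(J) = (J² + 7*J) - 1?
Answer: 21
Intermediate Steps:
W(J) = -1 + J² + 7*J
N(I, F) = 3 + F²/2 (N(I, F) = 7 + (F*F - 8)/2 = 7 + (F² - 8)/2 = 7 + (-8 + F²)/2 = 7 + (-4 + F²/2) = 3 + F²/2)
W(1)*N(13, (2*5)*0) = (-1 + 1² + 7*1)*(3 + ((2*5)*0)²/2) = (-1 + 1 + 7)*(3 + (10*0)²/2) = 7*(3 + (½)*0²) = 7*(3 + (½)*0) = 7*(3 + 0) = 7*3 = 21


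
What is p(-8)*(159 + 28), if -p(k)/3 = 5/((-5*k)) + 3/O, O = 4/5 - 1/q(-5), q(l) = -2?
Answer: -141933/104 ≈ -1364.7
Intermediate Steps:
O = 13/10 (O = 4/5 - 1/(-2) = 4*(⅕) - 1*(-½) = ⅘ + ½ = 13/10 ≈ 1.3000)
p(k) = -90/13 + 3/k (p(k) = -3*(5/((-5*k)) + 3/(13/10)) = -3*(5*(-1/(5*k)) + 3*(10/13)) = -3*(-1/k + 30/13) = -3*(30/13 - 1/k) = -90/13 + 3/k)
p(-8)*(159 + 28) = (-90/13 + 3/(-8))*(159 + 28) = (-90/13 + 3*(-⅛))*187 = (-90/13 - 3/8)*187 = -759/104*187 = -141933/104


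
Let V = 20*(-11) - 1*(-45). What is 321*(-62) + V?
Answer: -20077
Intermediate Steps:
V = -175 (V = -220 + 45 = -175)
321*(-62) + V = 321*(-62) - 175 = -19902 - 175 = -20077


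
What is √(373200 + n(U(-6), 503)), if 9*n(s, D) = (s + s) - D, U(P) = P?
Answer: √3358285/3 ≈ 610.85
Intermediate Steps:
n(s, D) = -D/9 + 2*s/9 (n(s, D) = ((s + s) - D)/9 = (2*s - D)/9 = (-D + 2*s)/9 = -D/9 + 2*s/9)
√(373200 + n(U(-6), 503)) = √(373200 + (-⅑*503 + (2/9)*(-6))) = √(373200 + (-503/9 - 4/3)) = √(373200 - 515/9) = √(3358285/9) = √3358285/3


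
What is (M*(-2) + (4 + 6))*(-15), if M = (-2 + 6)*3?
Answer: 210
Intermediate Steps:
M = 12 (M = 4*3 = 12)
(M*(-2) + (4 + 6))*(-15) = (12*(-2) + (4 + 6))*(-15) = (-24 + 10)*(-15) = -14*(-15) = 210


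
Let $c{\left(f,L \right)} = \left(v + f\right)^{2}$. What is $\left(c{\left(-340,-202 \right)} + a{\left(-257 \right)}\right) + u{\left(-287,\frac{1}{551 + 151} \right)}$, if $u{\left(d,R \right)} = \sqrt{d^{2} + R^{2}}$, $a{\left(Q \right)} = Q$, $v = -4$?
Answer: $118079 + \frac{\sqrt{40591772677}}{702} \approx 1.1837 \cdot 10^{5}$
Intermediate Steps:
$c{\left(f,L \right)} = \left(-4 + f\right)^{2}$
$u{\left(d,R \right)} = \sqrt{R^{2} + d^{2}}$
$\left(c{\left(-340,-202 \right)} + a{\left(-257 \right)}\right) + u{\left(-287,\frac{1}{551 + 151} \right)} = \left(\left(-4 - 340\right)^{2} - 257\right) + \sqrt{\left(\frac{1}{551 + 151}\right)^{2} + \left(-287\right)^{2}} = \left(\left(-344\right)^{2} - 257\right) + \sqrt{\left(\frac{1}{702}\right)^{2} + 82369} = \left(118336 - 257\right) + \sqrt{\left(\frac{1}{702}\right)^{2} + 82369} = 118079 + \sqrt{\frac{1}{492804} + 82369} = 118079 + \sqrt{\frac{40591772677}{492804}} = 118079 + \frac{\sqrt{40591772677}}{702}$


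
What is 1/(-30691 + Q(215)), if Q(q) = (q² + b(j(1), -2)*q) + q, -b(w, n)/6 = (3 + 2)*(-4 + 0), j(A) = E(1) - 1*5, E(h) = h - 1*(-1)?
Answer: 1/41549 ≈ 2.4068e-5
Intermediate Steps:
E(h) = 1 + h (E(h) = h + 1 = 1 + h)
j(A) = -3 (j(A) = (1 + 1) - 1*5 = 2 - 5 = -3)
b(w, n) = 120 (b(w, n) = -6*(3 + 2)*(-4 + 0) = -30*(-4) = -6*(-20) = 120)
Q(q) = q² + 121*q (Q(q) = (q² + 120*q) + q = q² + 121*q)
1/(-30691 + Q(215)) = 1/(-30691 + 215*(121 + 215)) = 1/(-30691 + 215*336) = 1/(-30691 + 72240) = 1/41549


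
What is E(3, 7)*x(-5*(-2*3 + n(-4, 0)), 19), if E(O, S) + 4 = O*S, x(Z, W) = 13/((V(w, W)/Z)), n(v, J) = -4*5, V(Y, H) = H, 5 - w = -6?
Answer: 28730/19 ≈ 1512.1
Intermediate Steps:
w = 11 (w = 5 - 1*(-6) = 5 + 6 = 11)
n(v, J) = -20
x(Z, W) = 13*Z/W (x(Z, W) = 13/((W/Z)) = 13*(Z/W) = 13*Z/W)
E(O, S) = -4 + O*S
E(3, 7)*x(-5*(-2*3 + n(-4, 0)), 19) = (-4 + 3*7)*(13*(-5*(-2*3 - 20))/19) = (-4 + 21)*(13*(-5*(-6 - 20))*(1/19)) = 17*(13*(-5*(-26))*(1/19)) = 17*(13*130*(1/19)) = 17*(1690/19) = 28730/19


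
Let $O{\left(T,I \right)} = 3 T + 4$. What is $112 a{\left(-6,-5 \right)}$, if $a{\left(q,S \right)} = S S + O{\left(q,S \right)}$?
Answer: $1232$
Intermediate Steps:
$O{\left(T,I \right)} = 4 + 3 T$
$a{\left(q,S \right)} = 4 + S^{2} + 3 q$ ($a{\left(q,S \right)} = S S + \left(4 + 3 q\right) = S^{2} + \left(4 + 3 q\right) = 4 + S^{2} + 3 q$)
$112 a{\left(-6,-5 \right)} = 112 \left(4 + \left(-5\right)^{2} + 3 \left(-6\right)\right) = 112 \left(4 + 25 - 18\right) = 112 \cdot 11 = 1232$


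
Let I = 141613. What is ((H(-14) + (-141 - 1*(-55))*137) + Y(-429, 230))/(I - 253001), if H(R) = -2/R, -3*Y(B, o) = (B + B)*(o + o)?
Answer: -838447/779716 ≈ -1.0753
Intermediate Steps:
Y(B, o) = -4*B*o/3 (Y(B, o) = -(B + B)*(o + o)/3 = -2*B*2*o/3 = -4*B*o/3)
((H(-14) + (-141 - 1*(-55))*137) + Y(-429, 230))/(I - 253001) = ((-2/(-14) + (-141 - 1*(-55))*137) - 4/3*(-429)*230)/(141613 - 253001) = ((-2*(-1/14) + (-141 + 55)*137) + 131560)/(-111388) = ((⅐ - 86*137) + 131560)*(-1/111388) = ((⅐ - 11782) + 131560)*(-1/111388) = (-82473/7 + 131560)*(-1/111388) = (838447/7)*(-1/111388) = -838447/779716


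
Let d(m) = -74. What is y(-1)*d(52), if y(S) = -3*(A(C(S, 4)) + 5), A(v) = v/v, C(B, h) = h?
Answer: 1332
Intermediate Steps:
A(v) = 1
y(S) = -18 (y(S) = -3*(1 + 5) = -3*6 = -18)
y(-1)*d(52) = -18*(-74) = 1332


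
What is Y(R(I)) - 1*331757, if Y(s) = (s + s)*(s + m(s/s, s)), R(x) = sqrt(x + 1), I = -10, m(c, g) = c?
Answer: -331775 + 6*I ≈ -3.3178e+5 + 6.0*I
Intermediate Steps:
R(x) = sqrt(1 + x)
Y(s) = 2*s*(1 + s) (Y(s) = (s + s)*(s + s/s) = (2*s)*(s + 1) = (2*s)*(1 + s) = 2*s*(1 + s))
Y(R(I)) - 1*331757 = 2*sqrt(1 - 10)*(1 + sqrt(1 - 10)) - 1*331757 = 2*sqrt(-9)*(1 + sqrt(-9)) - 331757 = 2*(3*I)*(1 + 3*I) - 331757 = 6*I*(1 + 3*I) - 331757 = -331757 + 6*I*(1 + 3*I)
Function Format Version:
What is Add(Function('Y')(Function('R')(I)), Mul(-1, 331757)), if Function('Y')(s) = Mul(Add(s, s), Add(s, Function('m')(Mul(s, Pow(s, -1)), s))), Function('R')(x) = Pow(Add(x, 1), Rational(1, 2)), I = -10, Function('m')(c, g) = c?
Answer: Add(-331775, Mul(6, I)) ≈ Add(-3.3178e+5, Mul(6.0000, I))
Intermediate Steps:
Function('R')(x) = Pow(Add(1, x), Rational(1, 2))
Function('Y')(s) = Mul(2, s, Add(1, s)) (Function('Y')(s) = Mul(Add(s, s), Add(s, Mul(s, Pow(s, -1)))) = Mul(Mul(2, s), Add(s, 1)) = Mul(Mul(2, s), Add(1, s)) = Mul(2, s, Add(1, s)))
Add(Function('Y')(Function('R')(I)), Mul(-1, 331757)) = Add(Mul(2, Pow(Add(1, -10), Rational(1, 2)), Add(1, Pow(Add(1, -10), Rational(1, 2)))), Mul(-1, 331757)) = Add(Mul(2, Pow(-9, Rational(1, 2)), Add(1, Pow(-9, Rational(1, 2)))), -331757) = Add(Mul(2, Mul(3, I), Add(1, Mul(3, I))), -331757) = Add(Mul(6, I, Add(1, Mul(3, I))), -331757) = Add(-331757, Mul(6, I, Add(1, Mul(3, I))))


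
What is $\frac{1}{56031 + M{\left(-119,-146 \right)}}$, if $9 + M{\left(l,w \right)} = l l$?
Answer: $\frac{1}{70183} \approx 1.4248 \cdot 10^{-5}$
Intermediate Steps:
$M{\left(l,w \right)} = -9 + l^{2}$ ($M{\left(l,w \right)} = -9 + l l = -9 + l^{2}$)
$\frac{1}{56031 + M{\left(-119,-146 \right)}} = \frac{1}{56031 - \left(9 - \left(-119\right)^{2}\right)} = \frac{1}{56031 + \left(-9 + 14161\right)} = \frac{1}{56031 + 14152} = \frac{1}{70183}$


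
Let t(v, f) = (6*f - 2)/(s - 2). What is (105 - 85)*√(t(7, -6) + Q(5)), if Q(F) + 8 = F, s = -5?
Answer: 20*√119/7 ≈ 31.168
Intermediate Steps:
t(v, f) = 2/7 - 6*f/7 (t(v, f) = (6*f - 2)/(-5 - 2) = (-2 + 6*f)/(-7) = (-2 + 6*f)*(-⅐) = 2/7 - 6*f/7)
Q(F) = -8 + F
(105 - 85)*√(t(7, -6) + Q(5)) = (105 - 85)*√((2/7 - 6/7*(-6)) + (-8 + 5)) = 20*√((2/7 + 36/7) - 3) = 20*√(38/7 - 3) = 20*√(17/7) = 20*(√119/7) = 20*√119/7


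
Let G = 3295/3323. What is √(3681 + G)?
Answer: √40657762334/3323 ≈ 60.679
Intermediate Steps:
G = 3295/3323 (G = 3295*(1/3323) = 3295/3323 ≈ 0.99157)
√(3681 + G) = √(3681 + 3295/3323) = √(12235258/3323) = √40657762334/3323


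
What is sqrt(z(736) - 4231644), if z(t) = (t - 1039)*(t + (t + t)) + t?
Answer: 2*I*sqrt(1224983) ≈ 2213.6*I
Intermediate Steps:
z(t) = t + 3*t*(-1039 + t) (z(t) = (-1039 + t)*(t + 2*t) + t = (-1039 + t)*(3*t) + t = 3*t*(-1039 + t) + t = t + 3*t*(-1039 + t))
sqrt(z(736) - 4231644) = sqrt(736*(-3116 + 3*736) - 4231644) = sqrt(736*(-3116 + 2208) - 4231644) = sqrt(736*(-908) - 4231644) = sqrt(-668288 - 4231644) = sqrt(-4899932) = 2*I*sqrt(1224983)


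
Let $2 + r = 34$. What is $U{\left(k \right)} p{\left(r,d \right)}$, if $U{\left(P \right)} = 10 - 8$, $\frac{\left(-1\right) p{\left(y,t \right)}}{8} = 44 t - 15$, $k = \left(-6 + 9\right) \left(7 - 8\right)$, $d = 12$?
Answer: $-8208$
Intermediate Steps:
$r = 32$ ($r = -2 + 34 = 32$)
$k = -3$ ($k = 3 \left(-1\right) = -3$)
$p{\left(y,t \right)} = 120 - 352 t$ ($p{\left(y,t \right)} = - 8 \left(44 t - 15\right) = - 8 \left(-15 + 44 t\right) = 120 - 352 t$)
$U{\left(P \right)} = 2$
$U{\left(k \right)} p{\left(r,d \right)} = 2 \left(120 - 4224\right) = 2 \left(-4104\right) = -8208$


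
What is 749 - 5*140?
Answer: 49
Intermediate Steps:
749 - 5*140 = 749 - 1*700 = 749 - 700 = 49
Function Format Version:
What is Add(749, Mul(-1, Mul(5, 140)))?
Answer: 49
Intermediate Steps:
Add(749, Mul(-1, Mul(5, 140))) = Add(749, Mul(-1, 700)) = Add(749, -700) = 49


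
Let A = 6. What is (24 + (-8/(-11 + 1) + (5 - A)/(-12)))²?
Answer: 2229049/3600 ≈ 619.18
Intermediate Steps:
(24 + (-8/(-11 + 1) + (5 - A)/(-12)))² = (24 + (-8/(-11 + 1) + (5 - 1*6)/(-12)))² = (24 + (-8/(-10) + (5 - 6)*(-1/12)))² = (24 + (-8*(-⅒) - 1*(-1/12)))² = (24 + (⅘ + 1/12))² = (24 + 53/60)² = (1493/60)² = 2229049/3600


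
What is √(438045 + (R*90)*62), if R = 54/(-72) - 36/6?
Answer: 2*√100095 ≈ 632.76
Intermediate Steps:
R = -27/4 (R = 54*(-1/72) - 36*⅙ = -¾ - 6 = -27/4 ≈ -6.7500)
√(438045 + (R*90)*62) = √(438045 - 27/4*90*62) = √(438045 - 1215/2*62) = √(438045 - 37665) = √400380 = 2*√100095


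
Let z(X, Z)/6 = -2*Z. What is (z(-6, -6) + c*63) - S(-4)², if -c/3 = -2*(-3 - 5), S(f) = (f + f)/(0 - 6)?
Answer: -26584/9 ≈ -2953.8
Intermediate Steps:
S(f) = -f/3 (S(f) = (2*f)/(-6) = (2*f)*(-⅙) = -f/3)
c = -48 (c = -(-6)*(-3 - 5) = -(-6)*(-8) = -3*16 = -48)
z(X, Z) = -12*Z (z(X, Z) = 6*(-2*Z) = -12*Z)
(z(-6, -6) + c*63) - S(-4)² = (-12*(-6) - 48*63) - (-⅓*(-4))² = (72 - 3024) - (4/3)² = -2952 - 1*16/9 = -2952 - 16/9 = -26584/9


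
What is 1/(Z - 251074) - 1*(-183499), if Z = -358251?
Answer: 111810528174/609325 ≈ 1.8350e+5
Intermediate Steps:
1/(Z - 251074) - 1*(-183499) = 1/(-358251 - 251074) - 1*(-183499) = 1/(-609325) + 183499 = -1/609325 + 183499 = 111810528174/609325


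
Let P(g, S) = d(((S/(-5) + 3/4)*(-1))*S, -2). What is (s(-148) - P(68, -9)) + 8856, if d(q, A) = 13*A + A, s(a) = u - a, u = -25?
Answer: 9007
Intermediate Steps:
s(a) = -25 - a
d(q, A) = 14*A
P(g, S) = -28 (P(g, S) = 14*(-2) = -28)
(s(-148) - P(68, -9)) + 8856 = ((-25 - 1*(-148)) - 1*(-28)) + 8856 = ((-25 + 148) + 28) + 8856 = (123 + 28) + 8856 = 151 + 8856 = 9007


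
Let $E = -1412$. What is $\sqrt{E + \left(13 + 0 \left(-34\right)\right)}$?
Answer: $i \sqrt{1399} \approx 37.403 i$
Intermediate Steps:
$\sqrt{E + \left(13 + 0 \left(-34\right)\right)} = \sqrt{-1412 + \left(13 + 0 \left(-34\right)\right)} = \sqrt{-1412 + \left(13 + 0\right)} = \sqrt{-1412 + 13} = \sqrt{-1399} = i \sqrt{1399}$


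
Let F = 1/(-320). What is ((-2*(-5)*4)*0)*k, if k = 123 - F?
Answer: 0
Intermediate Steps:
F = -1/320 ≈ -0.0031250
k = 39361/320 (k = 123 - 1*(-1/320) = 123 + 1/320 = 39361/320 ≈ 123.00)
((-2*(-5)*4)*0)*k = ((-2*(-5)*4)*0)*(39361/320) = ((10*4)*0)*(39361/320) = (40*0)*(39361/320) = 0*(39361/320) = 0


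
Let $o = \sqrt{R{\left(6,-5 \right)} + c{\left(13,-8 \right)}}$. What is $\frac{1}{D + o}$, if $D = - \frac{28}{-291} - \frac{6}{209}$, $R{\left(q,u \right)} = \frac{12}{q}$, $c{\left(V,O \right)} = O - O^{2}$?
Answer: $\frac{124861407}{129471706253} - \frac{3698950761 i \sqrt{70}}{258943412506} \approx 0.00096439 - 0.11952 i$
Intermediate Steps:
$D = \frac{4106}{60819}$ ($D = \left(-28\right) \left(- \frac{1}{291}\right) - \frac{6}{209} = \frac{28}{291} - \frac{6}{209} = \frac{4106}{60819} \approx 0.067512$)
$o = i \sqrt{70}$ ($o = \sqrt{\frac{12}{6} - 8 \left(1 - -8\right)} = \sqrt{12 \cdot \frac{1}{6} - 8 \left(1 + 8\right)} = \sqrt{2 - 72} = \sqrt{-70} = i \sqrt{70} \approx 8.3666 i$)
$\frac{1}{D + o} = \frac{1}{\frac{4106}{60819} + i \sqrt{70}}$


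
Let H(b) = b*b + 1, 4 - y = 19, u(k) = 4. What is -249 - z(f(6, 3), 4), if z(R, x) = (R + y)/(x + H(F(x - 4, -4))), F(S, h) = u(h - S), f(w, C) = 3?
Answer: -1739/7 ≈ -248.43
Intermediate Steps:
y = -15 (y = 4 - 1*19 = 4 - 19 = -15)
F(S, h) = 4
H(b) = 1 + b**2 (H(b) = b**2 + 1 = 1 + b**2)
z(R, x) = (-15 + R)/(17 + x) (z(R, x) = (R - 15)/(x + (1 + 4**2)) = (-15 + R)/(x + (1 + 16)) = (-15 + R)/(x + 17) = (-15 + R)/(17 + x))
-249 - z(f(6, 3), 4) = -249 - (-15 + 3)/(17 + 4) = -249 - (-12)/21 = -249 - 1*(-4/7) = -249 + 4/7 = -1739/7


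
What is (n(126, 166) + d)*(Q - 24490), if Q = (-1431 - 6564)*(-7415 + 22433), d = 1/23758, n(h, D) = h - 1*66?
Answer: -12227918566100/1697 ≈ -7.2056e+9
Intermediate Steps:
n(h, D) = -66 + h (n(h, D) = h - 66 = -66 + h)
d = 1/23758 ≈ 4.2091e-5
Q = -120068910 (Q = -7995*15018 = -120068910)
(n(126, 166) + d)*(Q - 24490) = ((-66 + 126) + 1/23758)*(-120068910 - 24490) = (60 + 1/23758)*(-120093400) = (1425481/23758)*(-120093400) = -12227918566100/1697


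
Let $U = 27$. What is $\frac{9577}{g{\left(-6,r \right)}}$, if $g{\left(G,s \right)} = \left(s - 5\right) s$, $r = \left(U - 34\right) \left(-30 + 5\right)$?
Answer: $\frac{9577}{29750} \approx 0.32192$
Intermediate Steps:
$r = 175$ ($r = \left(27 - 34\right) \left(-30 + 5\right) = \left(-7\right) \left(-25\right) = 175$)
$g{\left(G,s \right)} = s \left(-5 + s\right)$ ($g{\left(G,s \right)} = \left(-5 + s\right) s = s \left(-5 + s\right)$)
$\frac{9577}{g{\left(-6,r \right)}} = \frac{9577}{175 \left(-5 + 175\right)} = \frac{9577}{175 \cdot 170} = \frac{9577}{29750}$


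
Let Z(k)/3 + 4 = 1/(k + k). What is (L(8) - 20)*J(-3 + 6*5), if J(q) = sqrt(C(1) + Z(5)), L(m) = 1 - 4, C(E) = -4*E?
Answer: -23*I*sqrt(1570)/10 ≈ -91.133*I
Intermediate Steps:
L(m) = -3
Z(k) = -12 + 3/(2*k) (Z(k) = -12 + 3/(k + k) = -12 + 3/((2*k)) = -12 + 3*(1/(2*k)) = -12 + 3/(2*k))
J(q) = I*sqrt(1570)/10 (J(q) = sqrt(-4*1 + (-12 + (3/2)/5)) = sqrt(-4 + (-12 + (3/2)*(1/5))) = sqrt(-4 + (-12 + 3/10)) = sqrt(-4 - 117/10) = sqrt(-157/10) = I*sqrt(1570)/10)
(L(8) - 20)*J(-3 + 6*5) = (-3 - 20)*(I*sqrt(1570)/10) = -23*I*sqrt(1570)/10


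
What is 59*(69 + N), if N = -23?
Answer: 2714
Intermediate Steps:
59*(69 + N) = 59*(69 - 23) = 59*46 = 2714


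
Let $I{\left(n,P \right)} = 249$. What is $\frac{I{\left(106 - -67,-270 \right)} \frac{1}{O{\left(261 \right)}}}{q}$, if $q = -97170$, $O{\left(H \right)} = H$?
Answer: $- \frac{83}{8453790} \approx -9.8181 \cdot 10^{-6}$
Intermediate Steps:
$\frac{I{\left(106 - -67,-270 \right)} \frac{1}{O{\left(261 \right)}}}{q} = \frac{249 \cdot \frac{1}{261}}{-97170} = 249 \cdot \frac{1}{261} \left(- \frac{1}{97170}\right) = \frac{83}{87} \left(- \frac{1}{97170}\right) = - \frac{83}{8453790}$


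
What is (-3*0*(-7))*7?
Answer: 0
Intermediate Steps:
(-3*0*(-7))*7 = (0*(-7))*7 = 0*7 = 0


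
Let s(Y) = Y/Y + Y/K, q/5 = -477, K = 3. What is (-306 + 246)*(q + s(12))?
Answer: 142800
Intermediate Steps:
q = -2385 (q = 5*(-477) = -2385)
s(Y) = 1 + Y/3 (s(Y) = Y/Y + Y/3 = 1 + Y*(⅓) = 1 + Y/3)
(-306 + 246)*(q + s(12)) = (-306 + 246)*(-2385 + (1 + (⅓)*12)) = -60*(-2385 + (1 + 4)) = -60*(-2385 + 5) = -60*(-2380) = 142800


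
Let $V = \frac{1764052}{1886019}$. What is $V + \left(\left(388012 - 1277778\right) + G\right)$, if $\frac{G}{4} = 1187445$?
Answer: $\frac{7280061508318}{1886019} \approx 3.86 \cdot 10^{6}$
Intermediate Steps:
$G = 4749780$ ($G = 4 \cdot 1187445 = 4749780$)
$V = \frac{1764052}{1886019}$ ($V = 1764052 \cdot \frac{1}{1886019} = \frac{1764052}{1886019} \approx 0.93533$)
$V + \left(\left(388012 - 1277778\right) + G\right) = \frac{1764052}{1886019} + \left(\left(388012 - 1277778\right) + 4749780\right) = \frac{1764052}{1886019} + \left(-889766 + 4749780\right) = \frac{1764052}{1886019} + 3860014 = \frac{7280061508318}{1886019}$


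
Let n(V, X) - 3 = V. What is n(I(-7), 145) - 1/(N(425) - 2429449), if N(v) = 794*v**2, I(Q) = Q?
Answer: -563947205/140986801 ≈ -4.0000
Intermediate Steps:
n(V, X) = 3 + V
n(I(-7), 145) - 1/(N(425) - 2429449) = (3 - 7) - 1/(794*425**2 - 2429449) = -4 - 1/(794*180625 - 2429449) = -4 - 1/(143416250 - 2429449) = -4 - 1/140986801 = -563947205/140986801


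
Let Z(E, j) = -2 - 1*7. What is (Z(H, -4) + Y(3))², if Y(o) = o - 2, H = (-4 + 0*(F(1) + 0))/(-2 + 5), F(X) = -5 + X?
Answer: 64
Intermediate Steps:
H = -4/3 (H = (-4 + 0*((-5 + 1) + 0))/(-2 + 5) = (-4 + 0*(-4 + 0))/3 = (-4 + 0*(-4))*(⅓) = (-4 + 0)*(⅓) = -4*⅓ = -4/3 ≈ -1.3333)
Y(o) = -2 + o
Z(E, j) = -9 (Z(E, j) = -2 - 7 = -9)
(Z(H, -4) + Y(3))² = (-9 + (-2 + 3))² = (-9 + 1)² = (-8)² = 64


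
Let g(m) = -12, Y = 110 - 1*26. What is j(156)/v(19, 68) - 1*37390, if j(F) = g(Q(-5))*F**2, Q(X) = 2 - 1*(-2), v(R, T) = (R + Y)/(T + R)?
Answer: -29257954/103 ≈ -2.8406e+5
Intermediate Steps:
Y = 84 (Y = 110 - 26 = 84)
v(R, T) = (84 + R)/(R + T) (v(R, T) = (R + 84)/(T + R) = (84 + R)/(R + T))
Q(X) = 4 (Q(X) = 2 + 2 = 4)
j(F) = -12*F**2
j(156)/v(19, 68) - 1*37390 = (-12*156**2)/(((84 + 19)/(19 + 68))) - 1*37390 = (-12*24336)/((103/87)) - 37390 = -292032/((1/87)*103) - 37390 = -292032/103/87 - 37390 = -292032*87/103 - 37390 = -25406784/103 - 37390 = -29257954/103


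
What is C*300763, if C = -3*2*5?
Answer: -9022890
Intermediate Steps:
C = -30 (C = -6*5 = -30)
C*300763 = -30*300763 = -9022890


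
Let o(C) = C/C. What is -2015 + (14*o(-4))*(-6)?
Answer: -2099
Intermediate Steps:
o(C) = 1
-2015 + (14*o(-4))*(-6) = -2015 + (14*1)*(-6) = -2015 + 14*(-6) = -2015 - 84 = -2099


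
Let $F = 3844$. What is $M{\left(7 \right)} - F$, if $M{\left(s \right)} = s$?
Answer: $-3837$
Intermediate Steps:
$M{\left(7 \right)} - F = 7 - 3844 = -3837$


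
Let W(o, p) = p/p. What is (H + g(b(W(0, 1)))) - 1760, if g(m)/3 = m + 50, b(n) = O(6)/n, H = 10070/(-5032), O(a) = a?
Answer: -4010507/2516 ≈ -1594.0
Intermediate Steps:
W(o, p) = 1
H = -5035/2516 (H = 10070*(-1/5032) = -5035/2516 ≈ -2.0012)
b(n) = 6/n
g(m) = 150 + 3*m (g(m) = 3*(m + 50) = 3*(50 + m) = 150 + 3*m)
(H + g(b(W(0, 1)))) - 1760 = (-5035/2516 + (150 + 3*(6/1))) - 1760 = (-5035/2516 + (150 + 3*(6*1))) - 1760 = (-5035/2516 + (150 + 3*6)) - 1760 = (-5035/2516 + (150 + 18)) - 1760 = (-5035/2516 + 168) - 1760 = 417653/2516 - 1760 = -4010507/2516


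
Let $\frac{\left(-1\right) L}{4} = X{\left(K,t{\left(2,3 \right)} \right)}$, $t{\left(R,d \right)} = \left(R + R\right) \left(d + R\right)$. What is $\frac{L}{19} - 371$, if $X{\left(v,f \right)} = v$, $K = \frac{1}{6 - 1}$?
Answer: $- \frac{35249}{95} \approx -371.04$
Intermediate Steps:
$K = \frac{1}{5} \approx 0.2$
$t{\left(R,d \right)} = 2 R \left(R + d\right)$
$L = - \frac{4}{5}$ ($L = \left(-4\right) \frac{1}{5} = - \frac{4}{5} \approx -0.8$)
$\frac{L}{19} - 371 = \frac{1}{19} \left(- \frac{4}{5}\right) - 371 = - \frac{4}{95} - 371 = - \frac{35249}{95}$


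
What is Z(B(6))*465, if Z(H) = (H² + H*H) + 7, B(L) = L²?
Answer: 1208535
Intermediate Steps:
Z(H) = 7 + 2*H² (Z(H) = (H² + H²) + 7 = 2*H² + 7 = 7 + 2*H²)
Z(B(6))*465 = (7 + 2*(6²)²)*465 = (7 + 2*36²)*465 = (7 + 2*1296)*465 = (7 + 2592)*465 = 2599*465 = 1208535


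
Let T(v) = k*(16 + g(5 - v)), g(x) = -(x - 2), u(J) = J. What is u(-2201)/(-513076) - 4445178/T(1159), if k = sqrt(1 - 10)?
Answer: 2201/513076 + 740863*I/586 ≈ 0.0042898 + 1264.3*I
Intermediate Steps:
g(x) = 2 - x (g(x) = -(-2 + x) = 2 - x)
k = 3*I (k = sqrt(-9) = 3*I ≈ 3.0*I)
T(v) = 3*I*(13 + v) (T(v) = (3*I)*(16 + (2 - (5 - v))) = (3*I)*(16 + (2 + (-5 + v))) = (3*I)*(16 + (-3 + v)) = (3*I)*(13 + v) = 3*I*(13 + v))
u(-2201)/(-513076) - 4445178/T(1159) = -2201/(-513076) - 4445178*(-I/(3*(13 + 1159))) = -2201*(-1/513076) - 4445178*(-I/3516) = 2201/513076 - 4445178*(-I/3516) = 2201/513076 - (-740863)*I/586 = 2201/513076 + 740863*I/586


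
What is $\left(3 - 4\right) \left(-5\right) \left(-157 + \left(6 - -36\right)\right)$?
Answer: $-575$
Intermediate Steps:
$\left(3 - 4\right) \left(-5\right) \left(-157 + \left(6 - -36\right)\right) = \left(-1\right) \left(-5\right) \left(-157 + \left(6 + 36\right)\right) = 5 \left(-157 + 42\right) = 5 \left(-115\right) = -575$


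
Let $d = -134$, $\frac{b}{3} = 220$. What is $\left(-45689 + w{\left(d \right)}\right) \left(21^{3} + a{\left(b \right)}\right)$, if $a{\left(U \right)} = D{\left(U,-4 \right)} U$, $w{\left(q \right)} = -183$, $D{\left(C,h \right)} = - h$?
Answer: $-545922672$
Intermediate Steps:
$b = 660$ ($b = 3 \cdot 220 = 660$)
$a{\left(U \right)} = 4 U$ ($a{\left(U \right)} = \left(-1\right) \left(-4\right) U = 4 U$)
$\left(-45689 + w{\left(d \right)}\right) \left(21^{3} + a{\left(b \right)}\right) = \left(-45689 - 183\right) \left(21^{3} + 4 \cdot 660\right) = - 45872 \left(9261 + 2640\right) = \left(-45872\right) 11901 = -545922672$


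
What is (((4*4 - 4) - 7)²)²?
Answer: 625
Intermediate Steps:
(((4*4 - 4) - 7)²)² = (((16 - 4) - 7)²)² = ((12 - 7)²)² = (5²)² = 25² = 625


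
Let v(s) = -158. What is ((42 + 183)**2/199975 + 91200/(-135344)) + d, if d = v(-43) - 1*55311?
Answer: -3753257420554/67663541 ≈ -55469.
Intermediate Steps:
d = -55469 (d = -158 - 1*55311 = -158 - 55311 = -55469)
((42 + 183)**2/199975 + 91200/(-135344)) + d = ((42 + 183)**2/199975 + 91200/(-135344)) - 55469 = (225**2*(1/199975) + 91200*(-1/135344)) - 55469 = (50625*(1/199975) - 5700/8459) - 55469 = (2025/7999 - 5700/8459) - 55469 = -28464825/67663541 - 55469 = -3753257420554/67663541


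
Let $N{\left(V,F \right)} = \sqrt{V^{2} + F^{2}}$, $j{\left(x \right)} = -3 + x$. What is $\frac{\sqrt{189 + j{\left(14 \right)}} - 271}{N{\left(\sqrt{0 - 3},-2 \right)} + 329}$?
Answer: $- \frac{271}{330} + \frac{\sqrt{2}}{33} \approx -0.77836$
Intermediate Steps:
$N{\left(V,F \right)} = \sqrt{F^{2} + V^{2}}$
$\frac{\sqrt{189 + j{\left(14 \right)}} - 271}{N{\left(\sqrt{0 - 3},-2 \right)} + 329} = \frac{\sqrt{189 + \left(-3 + 14\right)} - 271}{\sqrt{\left(-2\right)^{2} + \left(\sqrt{0 - 3}\right)^{2}} + 329} = \frac{\sqrt{189 + 11} - 271}{\sqrt{4 + \left(\sqrt{-3}\right)^{2}} + 329} = \frac{\sqrt{200} - 271}{\sqrt{4 + \left(i \sqrt{3}\right)^{2}} + 329} = \frac{10 \sqrt{2} - 271}{\sqrt{4 - 3} + 329} = \frac{-271 + 10 \sqrt{2}}{\sqrt{1} + 329} = \frac{-271 + 10 \sqrt{2}}{1 + 329} = \frac{-271 + 10 \sqrt{2}}{330} = \left(-271 + 10 \sqrt{2}\right) \frac{1}{330} = - \frac{271}{330} + \frac{\sqrt{2}}{33}$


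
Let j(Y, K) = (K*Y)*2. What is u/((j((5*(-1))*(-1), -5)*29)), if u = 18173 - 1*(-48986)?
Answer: -67159/1450 ≈ -46.317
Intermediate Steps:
j(Y, K) = 2*K*Y
u = 67159 (u = 18173 + 48986 = 67159)
u/((j((5*(-1))*(-1), -5)*29)) = 67159/(((2*(-5)*((5*(-1))*(-1)))*29)) = 67159/(((2*(-5)*(-5*(-1)))*29)) = 67159/(((2*(-5)*5)*29)) = 67159/((-50*29)) = 67159/(-1450) = 67159*(-1/1450) = -67159/1450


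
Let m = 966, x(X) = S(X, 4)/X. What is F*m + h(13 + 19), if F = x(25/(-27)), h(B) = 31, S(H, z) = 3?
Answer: -77471/25 ≈ -3098.8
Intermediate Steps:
x(X) = 3/X
F = -81/25 (F = 3/((25/(-27))) = 3/((25*(-1/27))) = 3/(-25/27) = 3*(-27/25) = -81/25 ≈ -3.2400)
F*m + h(13 + 19) = -81/25*966 + 31 = -78246/25 + 31 = -77471/25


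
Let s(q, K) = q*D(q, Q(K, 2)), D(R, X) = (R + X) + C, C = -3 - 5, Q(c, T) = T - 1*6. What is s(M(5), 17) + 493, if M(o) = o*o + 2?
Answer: 898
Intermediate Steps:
M(o) = 2 + o² (M(o) = o² + 2 = 2 + o²)
Q(c, T) = -6 + T (Q(c, T) = T - 6 = -6 + T)
C = -8
D(R, X) = -8 + R + X (D(R, X) = (R + X) - 8 = -8 + R + X)
s(q, K) = q*(-12 + q) (s(q, K) = q*(-8 + q + (-6 + 2)) = q*(-8 + q - 4) = q*(-12 + q))
s(M(5), 17) + 493 = (2 + 5²)*(-12 + (2 + 5²)) + 493 = (2 + 25)*(-12 + (2 + 25)) + 493 = 27*(-12 + 27) + 493 = 27*15 + 493 = 405 + 493 = 898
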